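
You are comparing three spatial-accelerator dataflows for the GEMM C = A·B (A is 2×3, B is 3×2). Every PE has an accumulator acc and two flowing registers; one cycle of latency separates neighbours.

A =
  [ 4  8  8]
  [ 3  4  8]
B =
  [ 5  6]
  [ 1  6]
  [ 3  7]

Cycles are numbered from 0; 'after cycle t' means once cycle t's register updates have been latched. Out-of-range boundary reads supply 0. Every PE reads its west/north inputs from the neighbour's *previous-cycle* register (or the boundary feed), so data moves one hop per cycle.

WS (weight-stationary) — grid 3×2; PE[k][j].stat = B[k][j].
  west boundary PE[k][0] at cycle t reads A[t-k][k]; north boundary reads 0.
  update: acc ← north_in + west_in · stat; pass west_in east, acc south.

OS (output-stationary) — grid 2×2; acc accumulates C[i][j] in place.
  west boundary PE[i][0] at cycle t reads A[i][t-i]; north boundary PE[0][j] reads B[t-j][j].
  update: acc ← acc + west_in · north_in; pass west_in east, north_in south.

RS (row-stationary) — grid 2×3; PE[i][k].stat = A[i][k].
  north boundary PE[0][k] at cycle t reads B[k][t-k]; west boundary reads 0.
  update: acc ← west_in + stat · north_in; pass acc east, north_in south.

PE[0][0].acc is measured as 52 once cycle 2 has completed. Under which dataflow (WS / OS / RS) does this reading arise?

WS (3×2 grid), PE[0][0]:
  step 0 · PE0,0: acc=20; fwd→4 fwd↓20
  step 1 · PE0,0: acc=15; fwd→3 fwd↓15
  step 2 · PE0,0: acc=0; fwd→0 fwd↓0
OS (2×2 grid), PE[0][0]:
  step 0 · PE0,0: acc=20; fwd→4 fwd↓5
  step 1 · PE0,0: acc=28; fwd→8 fwd↓1
  step 2 · PE0,0: acc=52; fwd→8 fwd↓3
RS (2×3 grid), PE[0][0]:
  step 0 · PE0,0: acc=20; fwd→20 fwd↓5
  step 1 · PE0,0: acc=24; fwd→24 fwd↓6
  step 2 · PE0,0: acc=0; fwd→0 fwd↓0

dataflow = OS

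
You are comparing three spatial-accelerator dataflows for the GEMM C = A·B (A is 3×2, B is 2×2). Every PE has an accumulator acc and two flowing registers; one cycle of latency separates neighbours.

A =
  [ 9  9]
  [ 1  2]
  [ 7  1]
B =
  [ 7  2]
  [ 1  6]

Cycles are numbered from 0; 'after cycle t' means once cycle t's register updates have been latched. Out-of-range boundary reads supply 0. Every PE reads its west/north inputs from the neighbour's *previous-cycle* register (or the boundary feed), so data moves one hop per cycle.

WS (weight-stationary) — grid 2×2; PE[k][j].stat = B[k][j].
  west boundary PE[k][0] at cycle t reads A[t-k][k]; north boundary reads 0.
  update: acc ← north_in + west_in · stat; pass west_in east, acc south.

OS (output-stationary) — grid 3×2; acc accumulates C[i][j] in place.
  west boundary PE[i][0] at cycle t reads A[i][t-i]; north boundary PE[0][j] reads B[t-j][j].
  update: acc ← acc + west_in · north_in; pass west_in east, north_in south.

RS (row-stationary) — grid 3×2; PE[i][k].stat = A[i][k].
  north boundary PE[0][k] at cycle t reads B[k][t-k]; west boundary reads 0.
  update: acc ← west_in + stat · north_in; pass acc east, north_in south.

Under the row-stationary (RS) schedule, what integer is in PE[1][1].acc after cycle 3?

PE[1][1].acc = 14

Tracing RS — 3×2 array, target PE[1][1]:
  c0 r0c1: 0 / 0 / 0
  c0 r1c0: 0 / 0 / 0
  c0 r1c1: 0 / 0 / 0
  c1 r0c1: 72 / 72 / 1
  c1 r1c0: 7 / 7 / 7
  c1 r1c1: 0 / 0 / 0
  c2 r0c1: 72 / 72 / 6
  c2 r1c0: 2 / 2 / 2
  c2 r1c1: 9 / 9 / 1
  c3 r0c1: 0 / 0 / 0
  c3 r1c0: 0 / 0 / 0
  c3 r1c1: 14 / 14 / 6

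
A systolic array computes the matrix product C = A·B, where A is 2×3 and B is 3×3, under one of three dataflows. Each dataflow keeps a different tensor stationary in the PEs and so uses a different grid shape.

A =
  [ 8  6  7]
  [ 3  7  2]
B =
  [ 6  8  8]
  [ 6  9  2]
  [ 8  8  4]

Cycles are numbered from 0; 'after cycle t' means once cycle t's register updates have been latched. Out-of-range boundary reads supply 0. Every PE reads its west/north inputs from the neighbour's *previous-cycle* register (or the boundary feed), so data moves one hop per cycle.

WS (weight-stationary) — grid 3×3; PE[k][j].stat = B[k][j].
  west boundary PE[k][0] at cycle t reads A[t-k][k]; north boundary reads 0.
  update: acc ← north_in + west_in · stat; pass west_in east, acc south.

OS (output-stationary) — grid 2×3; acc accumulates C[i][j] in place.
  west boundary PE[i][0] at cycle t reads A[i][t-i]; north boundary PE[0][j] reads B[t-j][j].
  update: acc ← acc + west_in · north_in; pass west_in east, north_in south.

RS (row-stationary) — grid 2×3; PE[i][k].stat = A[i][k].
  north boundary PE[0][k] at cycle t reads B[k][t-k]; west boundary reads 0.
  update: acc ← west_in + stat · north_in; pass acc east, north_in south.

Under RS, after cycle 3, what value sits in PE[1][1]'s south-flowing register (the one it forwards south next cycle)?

RS on a 2×3 grid — tracing PE[1][1] and its feeders:
  step 0 · PE0,1: acc=0; fwd→0 fwd↓0
  step 0 · PE1,0: acc=0; fwd→0 fwd↓0
  step 0 · PE1,1: acc=0; fwd→0 fwd↓0
  step 1 · PE0,1: acc=84; fwd→84 fwd↓6
  step 1 · PE1,0: acc=18; fwd→18 fwd↓6
  step 1 · PE1,1: acc=0; fwd→0 fwd↓0
  step 2 · PE0,1: acc=118; fwd→118 fwd↓9
  step 2 · PE1,0: acc=24; fwd→24 fwd↓8
  step 2 · PE1,1: acc=60; fwd→60 fwd↓6
  step 3 · PE0,1: acc=76; fwd→76 fwd↓2
  step 3 · PE1,0: acc=24; fwd→24 fwd↓8
  step 3 · PE1,1: acc=87; fwd→87 fwd↓9

register = 9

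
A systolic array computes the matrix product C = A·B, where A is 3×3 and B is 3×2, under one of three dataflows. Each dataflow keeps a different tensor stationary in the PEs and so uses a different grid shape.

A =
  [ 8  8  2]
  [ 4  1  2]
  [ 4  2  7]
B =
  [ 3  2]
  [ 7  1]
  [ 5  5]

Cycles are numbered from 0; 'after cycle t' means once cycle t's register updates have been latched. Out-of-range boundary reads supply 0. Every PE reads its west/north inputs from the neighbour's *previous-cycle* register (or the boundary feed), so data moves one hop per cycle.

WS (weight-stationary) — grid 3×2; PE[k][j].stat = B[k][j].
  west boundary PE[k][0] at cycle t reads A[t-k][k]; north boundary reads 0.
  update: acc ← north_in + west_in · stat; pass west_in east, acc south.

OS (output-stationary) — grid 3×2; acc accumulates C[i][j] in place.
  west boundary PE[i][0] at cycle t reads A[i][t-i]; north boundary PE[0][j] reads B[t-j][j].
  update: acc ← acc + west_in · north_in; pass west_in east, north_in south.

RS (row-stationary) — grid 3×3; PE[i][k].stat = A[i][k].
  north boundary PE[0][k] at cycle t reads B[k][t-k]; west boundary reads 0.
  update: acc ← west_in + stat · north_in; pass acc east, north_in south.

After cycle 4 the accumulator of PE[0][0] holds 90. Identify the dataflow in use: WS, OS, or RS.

Under WS (3×2), PE[0][0]:
  after 0 — PE[0][0] acc=24, pass-E 8, pass-S 24
  after 1 — PE[0][0] acc=12, pass-E 4, pass-S 12
  after 2 — PE[0][0] acc=12, pass-E 4, pass-S 12
  after 3 — PE[0][0] acc=0, pass-E 0, pass-S 0
  after 4 — PE[0][0] acc=0, pass-E 0, pass-S 0
Under OS (3×2), PE[0][0]:
  after 0 — PE[0][0] acc=24, pass-E 8, pass-S 3
  after 1 — PE[0][0] acc=80, pass-E 8, pass-S 7
  after 2 — PE[0][0] acc=90, pass-E 2, pass-S 5
  after 3 — PE[0][0] acc=90, pass-E 0, pass-S 0
  after 4 — PE[0][0] acc=90, pass-E 0, pass-S 0
Under RS (3×3), PE[0][0]:
  after 0 — PE[0][0] acc=24, pass-E 24, pass-S 3
  after 1 — PE[0][0] acc=16, pass-E 16, pass-S 2
  after 2 — PE[0][0] acc=0, pass-E 0, pass-S 0
  after 3 — PE[0][0] acc=0, pass-E 0, pass-S 0
  after 4 — PE[0][0] acc=0, pass-E 0, pass-S 0

dataflow = OS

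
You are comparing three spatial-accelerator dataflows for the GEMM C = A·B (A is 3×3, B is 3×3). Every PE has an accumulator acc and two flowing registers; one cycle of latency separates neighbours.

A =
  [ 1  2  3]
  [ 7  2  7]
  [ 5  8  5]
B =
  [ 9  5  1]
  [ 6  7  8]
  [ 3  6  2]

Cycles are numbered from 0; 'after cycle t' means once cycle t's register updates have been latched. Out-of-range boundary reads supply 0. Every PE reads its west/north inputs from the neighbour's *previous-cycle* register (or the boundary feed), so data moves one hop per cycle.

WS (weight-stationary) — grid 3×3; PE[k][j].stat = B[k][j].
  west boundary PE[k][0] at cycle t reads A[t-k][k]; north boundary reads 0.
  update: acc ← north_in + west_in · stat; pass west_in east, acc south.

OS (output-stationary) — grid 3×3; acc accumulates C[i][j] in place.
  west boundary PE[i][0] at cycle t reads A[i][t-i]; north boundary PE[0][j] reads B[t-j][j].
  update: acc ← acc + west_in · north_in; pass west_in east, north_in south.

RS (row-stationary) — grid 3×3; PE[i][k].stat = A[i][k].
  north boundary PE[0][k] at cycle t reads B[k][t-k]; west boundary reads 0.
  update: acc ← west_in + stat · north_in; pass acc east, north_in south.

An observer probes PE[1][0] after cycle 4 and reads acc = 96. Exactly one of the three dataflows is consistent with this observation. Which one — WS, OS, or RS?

dataflow = OS

Under WS (3×3), PE[1][0]:
  step 0 · PE1,0: acc=0; fwd→0 fwd↓0
  step 1 · PE1,0: acc=21; fwd→2 fwd↓21
  step 2 · PE1,0: acc=75; fwd→2 fwd↓75
  step 3 · PE1,0: acc=93; fwd→8 fwd↓93
  step 4 · PE1,0: acc=0; fwd→0 fwd↓0
Under OS (3×3), PE[1][0]:
  step 0 · PE1,0: acc=0; fwd→0 fwd↓0
  step 1 · PE1,0: acc=63; fwd→7 fwd↓9
  step 2 · PE1,0: acc=75; fwd→2 fwd↓6
  step 3 · PE1,0: acc=96; fwd→7 fwd↓3
  step 4 · PE1,0: acc=96; fwd→0 fwd↓0
Under RS (3×3), PE[1][0]:
  step 0 · PE1,0: acc=0; fwd→0 fwd↓0
  step 1 · PE1,0: acc=63; fwd→63 fwd↓9
  step 2 · PE1,0: acc=35; fwd→35 fwd↓5
  step 3 · PE1,0: acc=7; fwd→7 fwd↓1
  step 4 · PE1,0: acc=0; fwd→0 fwd↓0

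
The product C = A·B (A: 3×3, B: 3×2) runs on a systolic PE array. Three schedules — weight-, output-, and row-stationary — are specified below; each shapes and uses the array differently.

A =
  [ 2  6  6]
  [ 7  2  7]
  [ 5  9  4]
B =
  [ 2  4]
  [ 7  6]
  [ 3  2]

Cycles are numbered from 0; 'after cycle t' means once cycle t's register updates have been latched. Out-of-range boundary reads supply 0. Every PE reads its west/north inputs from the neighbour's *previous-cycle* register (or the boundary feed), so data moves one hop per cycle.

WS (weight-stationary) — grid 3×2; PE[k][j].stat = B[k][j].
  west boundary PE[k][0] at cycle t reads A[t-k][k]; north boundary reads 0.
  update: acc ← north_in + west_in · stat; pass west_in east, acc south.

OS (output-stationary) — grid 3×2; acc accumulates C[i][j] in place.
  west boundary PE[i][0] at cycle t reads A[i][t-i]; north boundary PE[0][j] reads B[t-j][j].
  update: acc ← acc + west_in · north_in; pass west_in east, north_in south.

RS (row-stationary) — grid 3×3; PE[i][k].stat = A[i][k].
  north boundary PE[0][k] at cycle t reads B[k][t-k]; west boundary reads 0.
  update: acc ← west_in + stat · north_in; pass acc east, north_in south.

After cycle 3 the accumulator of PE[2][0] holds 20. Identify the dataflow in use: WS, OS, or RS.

dataflow = RS

WS [3×2] PE[2][0] across cycles:
  0: (2,0).acc=0  regs=<0,0>
  1: (2,0).acc=0  regs=<0,0>
  2: (2,0).acc=64  regs=<6,64>
  3: (2,0).acc=49  regs=<7,49>
OS [3×2] PE[2][0] across cycles:
  0: (2,0).acc=0  regs=<0,0>
  1: (2,0).acc=0  regs=<0,0>
  2: (2,0).acc=10  regs=<5,2>
  3: (2,0).acc=73  regs=<9,7>
RS [3×3] PE[2][0] across cycles:
  0: (2,0).acc=0  regs=<0,0>
  1: (2,0).acc=0  regs=<0,0>
  2: (2,0).acc=10  regs=<10,2>
  3: (2,0).acc=20  regs=<20,4>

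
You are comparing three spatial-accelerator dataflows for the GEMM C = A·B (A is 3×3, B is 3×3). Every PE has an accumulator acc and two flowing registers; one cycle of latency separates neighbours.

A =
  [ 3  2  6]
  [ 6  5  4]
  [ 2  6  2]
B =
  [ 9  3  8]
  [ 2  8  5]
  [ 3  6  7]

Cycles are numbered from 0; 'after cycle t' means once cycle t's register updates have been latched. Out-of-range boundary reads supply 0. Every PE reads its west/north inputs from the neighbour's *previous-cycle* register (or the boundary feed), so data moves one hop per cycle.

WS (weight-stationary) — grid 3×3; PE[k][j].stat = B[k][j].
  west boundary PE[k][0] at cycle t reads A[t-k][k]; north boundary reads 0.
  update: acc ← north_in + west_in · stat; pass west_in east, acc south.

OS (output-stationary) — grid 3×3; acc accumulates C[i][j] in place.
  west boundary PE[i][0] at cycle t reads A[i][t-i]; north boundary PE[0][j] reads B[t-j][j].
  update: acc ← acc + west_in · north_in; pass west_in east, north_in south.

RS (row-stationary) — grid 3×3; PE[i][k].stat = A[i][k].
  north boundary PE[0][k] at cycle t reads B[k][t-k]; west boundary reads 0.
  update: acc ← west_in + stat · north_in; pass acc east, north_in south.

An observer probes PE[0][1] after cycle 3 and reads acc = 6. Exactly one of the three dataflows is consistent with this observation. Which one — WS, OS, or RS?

dataflow = WS

WS (3×3 grid), PE[0][1]:
  [0] (0,1) acc=0 (h:0 v:0)
  [1] (0,1) acc=9 (h:3 v:9)
  [2] (0,1) acc=18 (h:6 v:18)
  [3] (0,1) acc=6 (h:2 v:6)
OS (3×3 grid), PE[0][1]:
  [0] (0,1) acc=0 (h:0 v:0)
  [1] (0,1) acc=9 (h:3 v:3)
  [2] (0,1) acc=25 (h:2 v:8)
  [3] (0,1) acc=61 (h:6 v:6)
RS (3×3 grid), PE[0][1]:
  [0] (0,1) acc=0 (h:0 v:0)
  [1] (0,1) acc=31 (h:31 v:2)
  [2] (0,1) acc=25 (h:25 v:8)
  [3] (0,1) acc=34 (h:34 v:5)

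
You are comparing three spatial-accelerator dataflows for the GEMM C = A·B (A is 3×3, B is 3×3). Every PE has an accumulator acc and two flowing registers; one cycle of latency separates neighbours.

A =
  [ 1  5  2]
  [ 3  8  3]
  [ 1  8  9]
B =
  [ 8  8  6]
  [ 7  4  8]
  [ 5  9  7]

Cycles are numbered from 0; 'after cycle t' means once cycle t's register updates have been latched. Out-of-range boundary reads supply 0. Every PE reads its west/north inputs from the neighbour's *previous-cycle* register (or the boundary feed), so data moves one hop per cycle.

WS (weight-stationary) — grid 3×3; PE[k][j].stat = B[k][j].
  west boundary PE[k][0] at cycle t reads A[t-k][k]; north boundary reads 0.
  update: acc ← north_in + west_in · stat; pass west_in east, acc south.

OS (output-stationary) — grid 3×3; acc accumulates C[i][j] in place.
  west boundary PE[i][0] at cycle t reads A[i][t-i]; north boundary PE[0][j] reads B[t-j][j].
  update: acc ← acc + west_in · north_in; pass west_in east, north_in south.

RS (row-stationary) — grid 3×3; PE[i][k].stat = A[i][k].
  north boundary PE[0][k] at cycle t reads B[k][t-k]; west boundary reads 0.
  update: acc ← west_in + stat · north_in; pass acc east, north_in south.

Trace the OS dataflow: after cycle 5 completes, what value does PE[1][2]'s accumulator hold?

PE[1][2].acc = 103

Tracing OS — 3×3 array, target PE[1][2]:
  0: (0,2).acc=0  regs=<0,0>
  0: (1,1).acc=0  regs=<0,0>
  0: (1,2).acc=0  regs=<0,0>
  1: (0,2).acc=0  regs=<0,0>
  1: (1,1).acc=0  regs=<0,0>
  1: (1,2).acc=0  regs=<0,0>
  2: (0,2).acc=6  regs=<1,6>
  2: (1,1).acc=24  regs=<3,8>
  2: (1,2).acc=0  regs=<0,0>
  3: (0,2).acc=46  regs=<5,8>
  3: (1,1).acc=56  regs=<8,4>
  3: (1,2).acc=18  regs=<3,6>
  4: (0,2).acc=60  regs=<2,7>
  4: (1,1).acc=83  regs=<3,9>
  4: (1,2).acc=82  regs=<8,8>
  5: (0,2).acc=60  regs=<0,0>
  5: (1,1).acc=83  regs=<0,0>
  5: (1,2).acc=103  regs=<3,7>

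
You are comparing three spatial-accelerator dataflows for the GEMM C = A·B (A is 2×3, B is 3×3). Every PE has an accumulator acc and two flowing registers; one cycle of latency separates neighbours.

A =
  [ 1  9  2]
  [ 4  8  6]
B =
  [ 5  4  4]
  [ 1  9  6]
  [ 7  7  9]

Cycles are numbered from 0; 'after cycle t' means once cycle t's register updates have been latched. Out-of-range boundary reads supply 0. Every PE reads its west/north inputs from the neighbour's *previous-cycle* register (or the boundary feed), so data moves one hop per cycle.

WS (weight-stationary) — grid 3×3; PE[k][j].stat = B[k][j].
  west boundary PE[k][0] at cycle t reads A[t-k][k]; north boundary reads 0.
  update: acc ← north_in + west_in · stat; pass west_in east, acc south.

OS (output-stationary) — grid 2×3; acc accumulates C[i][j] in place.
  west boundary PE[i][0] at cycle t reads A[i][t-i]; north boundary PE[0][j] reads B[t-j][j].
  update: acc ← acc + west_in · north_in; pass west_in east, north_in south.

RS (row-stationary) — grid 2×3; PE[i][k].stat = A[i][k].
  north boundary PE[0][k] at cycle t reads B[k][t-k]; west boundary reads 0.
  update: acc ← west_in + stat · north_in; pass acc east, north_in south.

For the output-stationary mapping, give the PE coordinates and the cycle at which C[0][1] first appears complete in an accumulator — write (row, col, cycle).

Under OS, C[0][1] lands at PE[0][1]:
  t=0 PE[0][1]: acc=0 h=0 v=0
  t=1 PE[0][1]: acc=4 h=1 v=4
  t=2 PE[0][1]: acc=85 h=9 v=9
  t=3 PE[0][1]: acc=99 h=2 v=7

(row, col, cycle) = (0, 1, 3)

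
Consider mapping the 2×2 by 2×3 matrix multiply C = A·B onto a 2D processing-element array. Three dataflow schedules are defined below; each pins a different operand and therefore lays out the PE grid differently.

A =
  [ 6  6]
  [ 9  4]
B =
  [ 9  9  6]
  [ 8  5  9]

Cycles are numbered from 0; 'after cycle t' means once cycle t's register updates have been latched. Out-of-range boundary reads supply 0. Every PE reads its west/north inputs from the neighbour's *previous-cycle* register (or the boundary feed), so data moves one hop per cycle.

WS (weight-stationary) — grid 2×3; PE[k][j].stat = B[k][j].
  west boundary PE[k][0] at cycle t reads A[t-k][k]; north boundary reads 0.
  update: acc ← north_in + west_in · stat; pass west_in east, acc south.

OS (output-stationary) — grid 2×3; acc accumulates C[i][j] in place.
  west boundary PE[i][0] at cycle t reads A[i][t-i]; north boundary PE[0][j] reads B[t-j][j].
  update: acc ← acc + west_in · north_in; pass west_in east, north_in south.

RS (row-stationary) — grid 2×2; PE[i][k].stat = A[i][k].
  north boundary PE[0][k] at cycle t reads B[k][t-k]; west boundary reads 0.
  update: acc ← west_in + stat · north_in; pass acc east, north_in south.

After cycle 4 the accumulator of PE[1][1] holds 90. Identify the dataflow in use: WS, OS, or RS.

WS (2×3 grid), PE[1][1]:
  step 0 · PE1,1: acc=0; fwd→0 fwd↓0
  step 1 · PE1,1: acc=0; fwd→0 fwd↓0
  step 2 · PE1,1: acc=84; fwd→6 fwd↓84
  step 3 · PE1,1: acc=101; fwd→4 fwd↓101
  step 4 · PE1,1: acc=0; fwd→0 fwd↓0
OS (2×3 grid), PE[1][1]:
  step 0 · PE1,1: acc=0; fwd→0 fwd↓0
  step 1 · PE1,1: acc=0; fwd→0 fwd↓0
  step 2 · PE1,1: acc=81; fwd→9 fwd↓9
  step 3 · PE1,1: acc=101; fwd→4 fwd↓5
  step 4 · PE1,1: acc=101; fwd→0 fwd↓0
RS (2×2 grid), PE[1][1]:
  step 0 · PE1,1: acc=0; fwd→0 fwd↓0
  step 1 · PE1,1: acc=0; fwd→0 fwd↓0
  step 2 · PE1,1: acc=113; fwd→113 fwd↓8
  step 3 · PE1,1: acc=101; fwd→101 fwd↓5
  step 4 · PE1,1: acc=90; fwd→90 fwd↓9

dataflow = RS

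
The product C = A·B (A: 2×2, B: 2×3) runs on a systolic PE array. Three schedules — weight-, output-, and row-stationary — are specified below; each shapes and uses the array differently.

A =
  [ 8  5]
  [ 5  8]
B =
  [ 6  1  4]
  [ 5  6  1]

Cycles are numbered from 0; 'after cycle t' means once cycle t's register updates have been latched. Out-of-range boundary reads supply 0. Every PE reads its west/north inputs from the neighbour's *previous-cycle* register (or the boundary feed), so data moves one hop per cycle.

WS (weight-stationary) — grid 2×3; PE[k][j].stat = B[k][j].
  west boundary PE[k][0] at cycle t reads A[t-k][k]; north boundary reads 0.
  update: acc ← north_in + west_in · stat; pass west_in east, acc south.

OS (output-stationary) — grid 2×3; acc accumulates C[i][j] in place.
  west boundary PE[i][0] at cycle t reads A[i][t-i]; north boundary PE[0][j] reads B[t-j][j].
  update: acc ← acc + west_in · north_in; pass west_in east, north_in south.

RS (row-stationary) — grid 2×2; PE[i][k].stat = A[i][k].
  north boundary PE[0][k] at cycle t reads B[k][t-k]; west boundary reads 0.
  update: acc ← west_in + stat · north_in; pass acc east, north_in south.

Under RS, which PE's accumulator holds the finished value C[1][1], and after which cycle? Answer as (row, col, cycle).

Under RS, C[1][1] lands at PE[1][1]:
  [0] (1,1) acc=0 (h:0 v:0)
  [1] (1,1) acc=0 (h:0 v:0)
  [2] (1,1) acc=70 (h:70 v:5)
  [3] (1,1) acc=53 (h:53 v:6)

(row, col, cycle) = (1, 1, 3)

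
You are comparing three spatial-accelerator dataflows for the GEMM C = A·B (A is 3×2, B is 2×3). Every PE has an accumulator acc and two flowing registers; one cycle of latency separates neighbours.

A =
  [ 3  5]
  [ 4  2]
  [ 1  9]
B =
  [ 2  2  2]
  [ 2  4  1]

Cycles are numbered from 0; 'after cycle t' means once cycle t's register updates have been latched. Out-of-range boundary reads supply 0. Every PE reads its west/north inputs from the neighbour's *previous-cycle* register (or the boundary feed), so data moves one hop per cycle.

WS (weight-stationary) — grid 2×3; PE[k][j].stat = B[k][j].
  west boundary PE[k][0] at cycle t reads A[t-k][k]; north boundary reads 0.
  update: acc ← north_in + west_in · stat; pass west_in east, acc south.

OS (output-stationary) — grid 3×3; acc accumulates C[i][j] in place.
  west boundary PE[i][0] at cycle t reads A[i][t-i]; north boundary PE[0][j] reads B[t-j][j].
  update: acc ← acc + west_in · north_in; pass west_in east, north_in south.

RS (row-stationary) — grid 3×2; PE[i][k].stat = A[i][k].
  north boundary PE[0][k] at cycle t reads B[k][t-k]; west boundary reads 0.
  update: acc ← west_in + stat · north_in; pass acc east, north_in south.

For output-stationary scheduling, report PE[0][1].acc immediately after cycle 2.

OS (3×3). Following PE[0][1] plus its west/north inputs:
  @0  [0,0]  acc 6  |  →3  ↓2
  @0  [0,1]  acc 0  |  →0  ↓0
  @1  [0,0]  acc 16  |  →5  ↓2
  @1  [0,1]  acc 6  |  →3  ↓2
  @2  [0,0]  acc 16  |  →0  ↓0
  @2  [0,1]  acc 26  |  →5  ↓4

PE[0][1].acc = 26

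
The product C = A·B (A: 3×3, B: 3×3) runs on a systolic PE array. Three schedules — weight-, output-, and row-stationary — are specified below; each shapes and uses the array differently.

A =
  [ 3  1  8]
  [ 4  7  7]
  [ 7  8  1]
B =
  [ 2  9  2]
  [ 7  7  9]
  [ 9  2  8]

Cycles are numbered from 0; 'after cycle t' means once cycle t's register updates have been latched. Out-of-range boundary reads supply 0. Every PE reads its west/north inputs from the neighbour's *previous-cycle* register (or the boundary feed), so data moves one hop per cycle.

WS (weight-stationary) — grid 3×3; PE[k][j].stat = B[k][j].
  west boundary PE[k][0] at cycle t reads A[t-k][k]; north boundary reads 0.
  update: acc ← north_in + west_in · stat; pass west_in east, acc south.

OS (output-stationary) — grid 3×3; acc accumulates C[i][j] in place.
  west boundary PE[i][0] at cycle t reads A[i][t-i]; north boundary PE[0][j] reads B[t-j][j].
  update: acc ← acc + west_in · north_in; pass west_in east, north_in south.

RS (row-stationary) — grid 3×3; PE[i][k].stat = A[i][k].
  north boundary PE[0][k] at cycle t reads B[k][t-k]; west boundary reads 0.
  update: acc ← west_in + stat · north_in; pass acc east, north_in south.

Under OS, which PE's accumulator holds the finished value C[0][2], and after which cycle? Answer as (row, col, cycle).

(row, col, cycle) = (0, 2, 4)

OS — PE[0][2] is where C[0][2] collects:
  step 0 · PE0,2: acc=0; fwd→0 fwd↓0
  step 1 · PE0,2: acc=0; fwd→0 fwd↓0
  step 2 · PE0,2: acc=6; fwd→3 fwd↓2
  step 3 · PE0,2: acc=15; fwd→1 fwd↓9
  step 4 · PE0,2: acc=79; fwd→8 fwd↓8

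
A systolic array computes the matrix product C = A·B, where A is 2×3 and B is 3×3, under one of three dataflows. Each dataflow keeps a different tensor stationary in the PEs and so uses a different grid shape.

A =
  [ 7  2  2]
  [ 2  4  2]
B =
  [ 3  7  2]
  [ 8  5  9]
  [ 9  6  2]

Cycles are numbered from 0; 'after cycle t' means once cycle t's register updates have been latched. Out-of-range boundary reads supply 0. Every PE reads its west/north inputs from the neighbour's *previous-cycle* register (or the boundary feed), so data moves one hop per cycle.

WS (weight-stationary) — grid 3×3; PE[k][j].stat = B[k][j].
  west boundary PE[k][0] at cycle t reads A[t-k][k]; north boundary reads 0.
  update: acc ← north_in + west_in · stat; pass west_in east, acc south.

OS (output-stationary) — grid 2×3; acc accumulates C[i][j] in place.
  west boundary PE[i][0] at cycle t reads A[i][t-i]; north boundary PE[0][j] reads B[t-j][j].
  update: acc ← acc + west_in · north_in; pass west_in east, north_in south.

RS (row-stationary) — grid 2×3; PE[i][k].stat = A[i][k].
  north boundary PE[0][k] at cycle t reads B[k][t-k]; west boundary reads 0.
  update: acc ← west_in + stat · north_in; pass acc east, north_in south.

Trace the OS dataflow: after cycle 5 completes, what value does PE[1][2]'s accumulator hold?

OS (2×3). Following PE[1][2] plus its west/north inputs:
  0: (0,2).acc=0  regs=<0,0>
  0: (1,1).acc=0  regs=<0,0>
  0: (1,2).acc=0  regs=<0,0>
  1: (0,2).acc=0  regs=<0,0>
  1: (1,1).acc=0  regs=<0,0>
  1: (1,2).acc=0  regs=<0,0>
  2: (0,2).acc=14  regs=<7,2>
  2: (1,1).acc=14  regs=<2,7>
  2: (1,2).acc=0  regs=<0,0>
  3: (0,2).acc=32  regs=<2,9>
  3: (1,1).acc=34  regs=<4,5>
  3: (1,2).acc=4  regs=<2,2>
  4: (0,2).acc=36  regs=<2,2>
  4: (1,1).acc=46  regs=<2,6>
  4: (1,2).acc=40  regs=<4,9>
  5: (0,2).acc=36  regs=<0,0>
  5: (1,1).acc=46  regs=<0,0>
  5: (1,2).acc=44  regs=<2,2>

PE[1][2].acc = 44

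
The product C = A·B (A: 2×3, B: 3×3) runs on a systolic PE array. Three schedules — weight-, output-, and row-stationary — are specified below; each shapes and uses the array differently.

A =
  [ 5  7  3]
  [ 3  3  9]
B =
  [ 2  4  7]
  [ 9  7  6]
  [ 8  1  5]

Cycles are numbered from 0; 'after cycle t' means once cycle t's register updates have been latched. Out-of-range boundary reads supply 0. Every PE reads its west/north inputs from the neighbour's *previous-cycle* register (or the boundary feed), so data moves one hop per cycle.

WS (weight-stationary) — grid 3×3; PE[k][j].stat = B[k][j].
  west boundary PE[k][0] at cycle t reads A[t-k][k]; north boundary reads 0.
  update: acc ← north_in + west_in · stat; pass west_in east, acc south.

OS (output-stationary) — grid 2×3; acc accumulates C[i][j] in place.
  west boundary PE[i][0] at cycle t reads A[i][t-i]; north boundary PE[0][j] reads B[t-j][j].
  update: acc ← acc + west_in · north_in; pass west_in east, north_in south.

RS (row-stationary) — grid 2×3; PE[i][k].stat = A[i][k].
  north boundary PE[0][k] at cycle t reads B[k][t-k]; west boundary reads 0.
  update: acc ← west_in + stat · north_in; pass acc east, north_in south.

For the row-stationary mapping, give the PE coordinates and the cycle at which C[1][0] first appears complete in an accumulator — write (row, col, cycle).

(row, col, cycle) = (1, 2, 3)

Under RS, C[1][0] lands at PE[1][2]:
  [0] (1,2) acc=0 (h:0 v:0)
  [1] (1,2) acc=0 (h:0 v:0)
  [2] (1,2) acc=0 (h:0 v:0)
  [3] (1,2) acc=105 (h:105 v:8)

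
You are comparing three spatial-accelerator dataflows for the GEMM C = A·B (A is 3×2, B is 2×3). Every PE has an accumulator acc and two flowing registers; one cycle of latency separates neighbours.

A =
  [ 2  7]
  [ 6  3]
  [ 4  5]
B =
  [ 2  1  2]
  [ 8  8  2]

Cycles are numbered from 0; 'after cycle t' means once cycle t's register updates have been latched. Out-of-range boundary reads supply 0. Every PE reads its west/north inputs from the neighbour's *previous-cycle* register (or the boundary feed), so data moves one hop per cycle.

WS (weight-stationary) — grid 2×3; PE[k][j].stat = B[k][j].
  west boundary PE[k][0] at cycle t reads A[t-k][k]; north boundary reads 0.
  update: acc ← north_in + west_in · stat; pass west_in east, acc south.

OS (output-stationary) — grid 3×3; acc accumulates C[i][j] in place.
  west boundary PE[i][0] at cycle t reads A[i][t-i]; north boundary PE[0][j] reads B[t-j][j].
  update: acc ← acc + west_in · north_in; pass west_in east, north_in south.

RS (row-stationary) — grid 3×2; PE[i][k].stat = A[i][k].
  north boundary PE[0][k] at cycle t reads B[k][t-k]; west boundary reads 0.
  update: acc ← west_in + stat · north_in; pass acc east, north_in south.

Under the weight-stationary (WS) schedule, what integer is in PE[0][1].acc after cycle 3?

Tracing WS — 2×3 array, target PE[0][1]:
  cycle 0: PE[0][0] → acc 4, east 2, south 4
  cycle 0: PE[0][1] → acc 0, east 0, south 0
  cycle 1: PE[0][0] → acc 12, east 6, south 12
  cycle 1: PE[0][1] → acc 2, east 2, south 2
  cycle 2: PE[0][0] → acc 8, east 4, south 8
  cycle 2: PE[0][1] → acc 6, east 6, south 6
  cycle 3: PE[0][0] → acc 0, east 0, south 0
  cycle 3: PE[0][1] → acc 4, east 4, south 4

PE[0][1].acc = 4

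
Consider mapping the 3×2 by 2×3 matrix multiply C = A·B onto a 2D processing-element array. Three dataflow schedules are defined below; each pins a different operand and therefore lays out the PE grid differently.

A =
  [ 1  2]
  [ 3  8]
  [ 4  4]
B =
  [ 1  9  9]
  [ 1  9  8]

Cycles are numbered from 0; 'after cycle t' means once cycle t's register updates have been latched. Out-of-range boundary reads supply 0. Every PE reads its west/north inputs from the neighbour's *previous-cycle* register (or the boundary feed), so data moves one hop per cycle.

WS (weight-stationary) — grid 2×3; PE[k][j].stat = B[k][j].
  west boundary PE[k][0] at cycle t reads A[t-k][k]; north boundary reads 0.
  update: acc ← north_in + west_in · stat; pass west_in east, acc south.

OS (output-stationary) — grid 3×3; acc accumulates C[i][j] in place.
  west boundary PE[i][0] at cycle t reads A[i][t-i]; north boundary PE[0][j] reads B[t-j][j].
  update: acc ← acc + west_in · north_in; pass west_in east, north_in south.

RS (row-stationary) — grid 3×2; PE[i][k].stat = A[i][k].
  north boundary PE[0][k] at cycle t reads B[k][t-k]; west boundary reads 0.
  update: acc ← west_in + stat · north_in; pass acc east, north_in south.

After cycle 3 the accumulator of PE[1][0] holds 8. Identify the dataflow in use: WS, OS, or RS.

WS (2×3 grid), PE[1][0]:
  @0  [1,0]  acc 0  |  →0  ↓0
  @1  [1,0]  acc 3  |  →2  ↓3
  @2  [1,0]  acc 11  |  →8  ↓11
  @3  [1,0]  acc 8  |  →4  ↓8
OS (3×3 grid), PE[1][0]:
  @0  [1,0]  acc 0  |  →0  ↓0
  @1  [1,0]  acc 3  |  →3  ↓1
  @2  [1,0]  acc 11  |  →8  ↓1
  @3  [1,0]  acc 11  |  →0  ↓0
RS (3×2 grid), PE[1][0]:
  @0  [1,0]  acc 0  |  →0  ↓0
  @1  [1,0]  acc 3  |  →3  ↓1
  @2  [1,0]  acc 27  |  →27  ↓9
  @3  [1,0]  acc 27  |  →27  ↓9

dataflow = WS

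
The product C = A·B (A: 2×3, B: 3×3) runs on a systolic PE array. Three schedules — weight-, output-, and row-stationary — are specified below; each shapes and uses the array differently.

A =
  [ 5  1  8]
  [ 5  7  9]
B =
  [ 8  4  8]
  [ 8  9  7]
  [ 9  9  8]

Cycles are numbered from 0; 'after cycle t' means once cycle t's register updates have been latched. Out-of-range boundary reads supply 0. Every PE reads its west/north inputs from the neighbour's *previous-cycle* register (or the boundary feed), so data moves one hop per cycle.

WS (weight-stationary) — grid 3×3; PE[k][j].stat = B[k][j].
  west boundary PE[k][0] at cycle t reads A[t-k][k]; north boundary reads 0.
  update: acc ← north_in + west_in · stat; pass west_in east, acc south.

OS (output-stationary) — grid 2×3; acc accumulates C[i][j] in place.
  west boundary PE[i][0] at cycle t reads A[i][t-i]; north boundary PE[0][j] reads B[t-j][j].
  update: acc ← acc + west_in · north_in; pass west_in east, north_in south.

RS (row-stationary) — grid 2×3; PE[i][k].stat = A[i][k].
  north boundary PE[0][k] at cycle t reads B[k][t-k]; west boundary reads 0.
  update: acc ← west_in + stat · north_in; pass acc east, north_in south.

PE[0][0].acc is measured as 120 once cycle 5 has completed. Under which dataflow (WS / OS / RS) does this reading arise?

dataflow = OS

Under WS (3×3), PE[0][0]:
  t=0 PE[0][0]: acc=40 h=5 v=40
  t=1 PE[0][0]: acc=40 h=5 v=40
  t=2 PE[0][0]: acc=0 h=0 v=0
  t=3 PE[0][0]: acc=0 h=0 v=0
  t=4 PE[0][0]: acc=0 h=0 v=0
  t=5 PE[0][0]: acc=0 h=0 v=0
Under OS (2×3), PE[0][0]:
  t=0 PE[0][0]: acc=40 h=5 v=8
  t=1 PE[0][0]: acc=48 h=1 v=8
  t=2 PE[0][0]: acc=120 h=8 v=9
  t=3 PE[0][0]: acc=120 h=0 v=0
  t=4 PE[0][0]: acc=120 h=0 v=0
  t=5 PE[0][0]: acc=120 h=0 v=0
Under RS (2×3), PE[0][0]:
  t=0 PE[0][0]: acc=40 h=40 v=8
  t=1 PE[0][0]: acc=20 h=20 v=4
  t=2 PE[0][0]: acc=40 h=40 v=8
  t=3 PE[0][0]: acc=0 h=0 v=0
  t=4 PE[0][0]: acc=0 h=0 v=0
  t=5 PE[0][0]: acc=0 h=0 v=0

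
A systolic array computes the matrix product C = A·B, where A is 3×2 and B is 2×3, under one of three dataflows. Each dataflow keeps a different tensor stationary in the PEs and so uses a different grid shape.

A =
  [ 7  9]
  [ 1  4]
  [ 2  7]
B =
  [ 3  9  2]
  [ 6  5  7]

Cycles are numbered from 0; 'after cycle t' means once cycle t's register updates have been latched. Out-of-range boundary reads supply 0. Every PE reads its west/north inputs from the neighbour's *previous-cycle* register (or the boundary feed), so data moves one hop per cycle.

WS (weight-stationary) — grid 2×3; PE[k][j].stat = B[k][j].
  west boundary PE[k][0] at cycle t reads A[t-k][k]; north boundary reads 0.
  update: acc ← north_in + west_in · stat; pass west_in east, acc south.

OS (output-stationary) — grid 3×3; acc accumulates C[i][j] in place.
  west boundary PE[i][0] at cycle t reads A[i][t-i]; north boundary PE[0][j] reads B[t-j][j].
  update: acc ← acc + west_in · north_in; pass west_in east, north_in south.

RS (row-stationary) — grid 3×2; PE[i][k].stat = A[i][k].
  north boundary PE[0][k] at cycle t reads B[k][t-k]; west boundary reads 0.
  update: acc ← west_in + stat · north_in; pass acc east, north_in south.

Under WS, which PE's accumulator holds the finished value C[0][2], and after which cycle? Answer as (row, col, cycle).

(row, col, cycle) = (1, 2, 3)

WS — PE[1][2] is where C[0][2] collects:
  step 0 · PE1,2: acc=0; fwd→0 fwd↓0
  step 1 · PE1,2: acc=0; fwd→0 fwd↓0
  step 2 · PE1,2: acc=0; fwd→0 fwd↓0
  step 3 · PE1,2: acc=77; fwd→9 fwd↓77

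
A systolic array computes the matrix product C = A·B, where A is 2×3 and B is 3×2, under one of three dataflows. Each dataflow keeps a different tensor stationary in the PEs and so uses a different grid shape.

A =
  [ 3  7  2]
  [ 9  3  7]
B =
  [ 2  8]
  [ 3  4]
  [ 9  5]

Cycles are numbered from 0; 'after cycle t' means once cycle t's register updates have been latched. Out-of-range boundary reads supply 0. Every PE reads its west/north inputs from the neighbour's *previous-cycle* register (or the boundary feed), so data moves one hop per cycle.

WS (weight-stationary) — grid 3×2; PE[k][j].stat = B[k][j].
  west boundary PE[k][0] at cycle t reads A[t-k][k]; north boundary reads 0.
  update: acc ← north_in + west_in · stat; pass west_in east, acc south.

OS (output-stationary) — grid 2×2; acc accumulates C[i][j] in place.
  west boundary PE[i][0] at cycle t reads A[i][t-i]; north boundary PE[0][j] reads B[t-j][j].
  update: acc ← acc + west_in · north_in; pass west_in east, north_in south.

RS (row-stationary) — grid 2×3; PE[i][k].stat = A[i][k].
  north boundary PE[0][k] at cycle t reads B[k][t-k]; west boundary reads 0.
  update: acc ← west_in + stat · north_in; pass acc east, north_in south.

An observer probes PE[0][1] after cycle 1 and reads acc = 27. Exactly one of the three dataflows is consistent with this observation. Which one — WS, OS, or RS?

— WS: 3×2; PE[0][1] trace:
  0: (0,1).acc=0  regs=<0,0>
  1: (0,1).acc=24  regs=<3,24>
— OS: 2×2; PE[0][1] trace:
  0: (0,1).acc=0  regs=<0,0>
  1: (0,1).acc=24  regs=<3,8>
— RS: 2×3; PE[0][1] trace:
  0: (0,1).acc=0  regs=<0,0>
  1: (0,1).acc=27  regs=<27,3>

dataflow = RS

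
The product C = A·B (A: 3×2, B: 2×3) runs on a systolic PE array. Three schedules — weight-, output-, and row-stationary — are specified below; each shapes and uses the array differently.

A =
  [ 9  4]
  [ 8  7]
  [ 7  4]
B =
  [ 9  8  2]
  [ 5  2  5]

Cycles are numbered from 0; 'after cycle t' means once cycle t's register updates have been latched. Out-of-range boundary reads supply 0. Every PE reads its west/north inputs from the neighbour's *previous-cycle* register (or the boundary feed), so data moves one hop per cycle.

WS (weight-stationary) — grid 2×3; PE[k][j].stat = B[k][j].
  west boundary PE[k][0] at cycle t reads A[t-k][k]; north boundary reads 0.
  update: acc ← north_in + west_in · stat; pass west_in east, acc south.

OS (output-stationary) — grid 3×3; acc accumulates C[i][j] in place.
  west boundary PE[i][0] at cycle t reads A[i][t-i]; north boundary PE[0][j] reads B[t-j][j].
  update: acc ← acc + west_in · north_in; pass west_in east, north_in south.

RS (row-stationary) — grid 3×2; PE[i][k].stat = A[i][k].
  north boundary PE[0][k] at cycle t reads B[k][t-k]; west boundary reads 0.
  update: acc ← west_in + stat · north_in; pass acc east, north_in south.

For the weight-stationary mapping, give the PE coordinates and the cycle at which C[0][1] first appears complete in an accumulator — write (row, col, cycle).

Under WS, C[0][1] lands at PE[1][1]:
  @0  [1,1]  acc 0  |  →0  ↓0
  @1  [1,1]  acc 0  |  →0  ↓0
  @2  [1,1]  acc 80  |  →4  ↓80

(row, col, cycle) = (1, 1, 2)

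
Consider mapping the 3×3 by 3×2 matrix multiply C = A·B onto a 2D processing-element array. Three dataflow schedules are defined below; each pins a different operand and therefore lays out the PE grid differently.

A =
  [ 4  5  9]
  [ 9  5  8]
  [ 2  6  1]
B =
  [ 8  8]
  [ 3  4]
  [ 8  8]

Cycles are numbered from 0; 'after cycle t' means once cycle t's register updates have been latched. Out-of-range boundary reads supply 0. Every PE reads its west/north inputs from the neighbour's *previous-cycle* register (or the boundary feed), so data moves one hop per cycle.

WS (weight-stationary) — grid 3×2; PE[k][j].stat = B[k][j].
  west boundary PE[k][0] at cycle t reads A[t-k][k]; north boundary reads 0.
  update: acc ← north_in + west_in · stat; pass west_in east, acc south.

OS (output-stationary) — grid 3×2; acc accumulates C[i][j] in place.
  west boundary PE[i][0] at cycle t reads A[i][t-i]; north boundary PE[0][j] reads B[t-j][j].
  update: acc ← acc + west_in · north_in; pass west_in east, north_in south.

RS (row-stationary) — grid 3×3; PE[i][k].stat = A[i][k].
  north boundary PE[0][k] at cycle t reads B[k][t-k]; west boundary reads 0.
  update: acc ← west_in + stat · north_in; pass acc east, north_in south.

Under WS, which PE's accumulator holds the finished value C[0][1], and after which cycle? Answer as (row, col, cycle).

(row, col, cycle) = (2, 1, 3)

WS — PE[2][1] is where C[0][1] collects:
  cycle 0: PE[2][1] → acc 0, east 0, south 0
  cycle 1: PE[2][1] → acc 0, east 0, south 0
  cycle 2: PE[2][1] → acc 0, east 0, south 0
  cycle 3: PE[2][1] → acc 124, east 9, south 124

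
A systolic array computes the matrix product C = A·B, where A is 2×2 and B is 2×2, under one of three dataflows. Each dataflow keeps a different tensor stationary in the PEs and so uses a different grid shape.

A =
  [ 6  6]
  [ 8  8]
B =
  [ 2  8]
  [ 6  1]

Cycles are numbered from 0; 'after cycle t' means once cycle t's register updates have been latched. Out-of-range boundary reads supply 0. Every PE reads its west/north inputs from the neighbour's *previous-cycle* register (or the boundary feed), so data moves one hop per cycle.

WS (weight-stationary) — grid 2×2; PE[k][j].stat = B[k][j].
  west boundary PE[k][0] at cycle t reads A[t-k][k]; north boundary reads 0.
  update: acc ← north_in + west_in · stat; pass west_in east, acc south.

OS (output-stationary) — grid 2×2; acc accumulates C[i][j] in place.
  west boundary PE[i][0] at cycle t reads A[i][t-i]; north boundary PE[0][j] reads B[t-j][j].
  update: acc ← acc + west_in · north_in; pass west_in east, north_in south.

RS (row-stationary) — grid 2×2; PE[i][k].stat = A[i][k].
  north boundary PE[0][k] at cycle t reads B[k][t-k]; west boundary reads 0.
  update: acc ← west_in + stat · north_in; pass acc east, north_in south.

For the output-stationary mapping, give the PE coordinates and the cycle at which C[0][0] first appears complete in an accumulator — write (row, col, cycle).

(row, col, cycle) = (0, 0, 1)

OS: C[0][0] accumulates in PE[0][0]:
  step 0 · PE0,0: acc=12; fwd→6 fwd↓2
  step 1 · PE0,0: acc=48; fwd→6 fwd↓6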